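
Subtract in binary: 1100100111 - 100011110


Align and subtract column by column (LSB to MSB, borrowing when needed):
  1100100111
- 0100011110
  ----------
  col 0: (1 - 0 borrow-in) - 0 → 1 - 0 = 1, borrow out 0
  col 1: (1 - 0 borrow-in) - 1 → 1 - 1 = 0, borrow out 0
  col 2: (1 - 0 borrow-in) - 1 → 1 - 1 = 0, borrow out 0
  col 3: (0 - 0 borrow-in) - 1 → borrow from next column: (0+2) - 1 = 1, borrow out 1
  col 4: (0 - 1 borrow-in) - 1 → borrow from next column: (-1+2) - 1 = 0, borrow out 1
  col 5: (1 - 1 borrow-in) - 0 → 0 - 0 = 0, borrow out 0
  col 6: (0 - 0 borrow-in) - 0 → 0 - 0 = 0, borrow out 0
  col 7: (0 - 0 borrow-in) - 0 → 0 - 0 = 0, borrow out 0
  col 8: (1 - 0 borrow-in) - 1 → 1 - 1 = 0, borrow out 0
  col 9: (1 - 0 borrow-in) - 0 → 1 - 0 = 1, borrow out 0
Reading bits MSB→LSB: 1000001001
Strip leading zeros: 1000001001
= 1000001001


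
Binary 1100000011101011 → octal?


Group into 3-bit groups: 001100000011101011
  001 = 1
  100 = 4
  000 = 0
  011 = 3
  101 = 5
  011 = 3
= 0o140353


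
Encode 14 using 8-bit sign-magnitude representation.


Sign bit: 0 (positive)
Magnitude: 14 = 0001110
= 00001110


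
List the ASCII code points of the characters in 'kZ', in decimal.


String: 'kZ'  (2 characters)
Per-character ASCII lookup:
  'k': lowercase starts at 97: 'k' = 97 + 10 = 107
  'Z': uppercase starts at 65: 'Z' = 65 + 25 = 90
= 107 90


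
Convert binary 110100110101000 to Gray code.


Binary: 110100110101000
Gray code: G = B XOR (B >> 1)
B >> 1 = 011010011010100
110100110101000 XOR 011010011010100:
  1 XOR 0 = 1
  1 XOR 1 = 0
  0 XOR 1 = 1
  1 XOR 0 = 1
  0 XOR 1 = 1
  0 XOR 0 = 0
  1 XOR 0 = 1
  1 XOR 1 = 0
  0 XOR 1 = 1
  1 XOR 0 = 1
  0 XOR 1 = 1
  1 XOR 0 = 1
  0 XOR 1 = 1
  0 XOR 0 = 0
  0 XOR 0 = 0
= 101110101111100


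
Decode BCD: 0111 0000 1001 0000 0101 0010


Each 4-bit group → digit:
  0111 → 7
  0000 → 0
  1001 → 9
  0000 → 0
  0101 → 5
  0010 → 2
= 709052


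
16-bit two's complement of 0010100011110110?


Original: 0010100011110110
Step 1 - Invert all bits: 1101011100001001
Step 2 - Add 1: 1101011100001001 + 1
= 1101011100001010 (represents -10486)


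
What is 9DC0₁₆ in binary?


Each hex digit → 4 binary bits:
  9 = 1001
  D = 1101
  C = 1100
  0 = 0000
Concatenate: 1001 1101 1100 0000
= 1001110111000000


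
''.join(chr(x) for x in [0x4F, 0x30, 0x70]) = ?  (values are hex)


Codes (hex): 0x4F 0x30 0x70
Per-code ASCII lookup:
  0x4F = 79  (range 65-90: uppercase, 79 - 65 = 14) → 'O'
  0x30 = 48  (range 48-57: digits, 48 - 48 = 0) → '0'
  0x70 = 112  (range 97-122: lowercase, 112 - 97 = 15) → 'p'
= 'O0p'


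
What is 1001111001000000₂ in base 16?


Group into 4-bit nibbles: 1001111001000000
  1001 = 9
  1110 = E
  0100 = 4
  0000 = 0
= 0x9E40


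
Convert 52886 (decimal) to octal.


Divide by 8 repeatedly:
52886 ÷ 8 = 6610 remainder 6
6610 ÷ 8 = 826 remainder 2
826 ÷ 8 = 103 remainder 2
103 ÷ 8 = 12 remainder 7
12 ÷ 8 = 1 remainder 4
1 ÷ 8 = 0 remainder 1
Reading remainders bottom-up:
= 0o147226


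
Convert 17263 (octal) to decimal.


Positional values:
Position 0: 3 × 8^0 = 3
Position 1: 6 × 8^1 = 48
Position 2: 2 × 8^2 = 128
Position 3: 7 × 8^3 = 3584
Position 4: 1 × 8^4 = 4096
Sum = 3 + 48 + 128 + 3584 + 4096
= 7859


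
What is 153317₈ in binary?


Each octal digit → 3 binary bits:
  1 = 001
  5 = 101
  3 = 011
  3 = 011
  1 = 001
  7 = 111
Concatenate: 001 101 011 011 001 111
= 001101011011001111


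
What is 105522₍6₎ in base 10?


Positional values (base 6):
  2 × 6^0 = 2 × 1 = 2
  2 × 6^1 = 2 × 6 = 12
  5 × 6^2 = 5 × 36 = 180
  5 × 6^3 = 5 × 216 = 1080
  0 × 6^4 = 0 × 1296 = 0
  1 × 6^5 = 1 × 7776 = 7776
Sum = 2 + 12 + 180 + 1080 + 0 + 7776
= 9050


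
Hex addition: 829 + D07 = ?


Align and add column by column (LSB to MSB, each column mod 16 with carry):
  0829
+ 0D07
  ----
  col 0: 9(9) + 7(7) + 0 (carry in) = 16 → 0(0), carry out 1
  col 1: 2(2) + 0(0) + 1 (carry in) = 3 → 3(3), carry out 0
  col 2: 8(8) + D(13) + 0 (carry in) = 21 → 5(5), carry out 1
  col 3: 0(0) + 0(0) + 1 (carry in) = 1 → 1(1), carry out 0
Reading digits MSB→LSB: 1530
Strip leading zeros: 1530
= 0x1530


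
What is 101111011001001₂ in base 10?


Positional values:
Bit 0: 1 × 2^0 = 1
Bit 3: 1 × 2^3 = 8
Bit 6: 1 × 2^6 = 64
Bit 7: 1 × 2^7 = 128
Bit 9: 1 × 2^9 = 512
Bit 10: 1 × 2^10 = 1024
Bit 11: 1 × 2^11 = 2048
Bit 12: 1 × 2^12 = 4096
Bit 14: 1 × 2^14 = 16384
Sum = 1 + 8 + 64 + 128 + 512 + 1024 + 2048 + 4096 + 16384
= 24265


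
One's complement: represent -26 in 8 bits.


Original: 00011010
Invert all bits:
  bit 0: 0 → 1
  bit 1: 0 → 1
  bit 2: 0 → 1
  bit 3: 1 → 0
  bit 4: 1 → 0
  bit 5: 0 → 1
  bit 6: 1 → 0
  bit 7: 0 → 1
= 11100101


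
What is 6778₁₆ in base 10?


Positional values:
Position 0: 8 × 16^0 = 8 × 1 = 8
Position 1: 7 × 16^1 = 7 × 16 = 112
Position 2: 7 × 16^2 = 7 × 256 = 1792
Position 3: 6 × 16^3 = 6 × 4096 = 24576
Sum = 8 + 112 + 1792 + 24576
= 26488


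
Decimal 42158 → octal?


Divide by 8 repeatedly:
42158 ÷ 8 = 5269 remainder 6
5269 ÷ 8 = 658 remainder 5
658 ÷ 8 = 82 remainder 2
82 ÷ 8 = 10 remainder 2
10 ÷ 8 = 1 remainder 2
1 ÷ 8 = 0 remainder 1
Reading remainders bottom-up:
= 0o122256


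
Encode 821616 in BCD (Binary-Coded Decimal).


Each digit → 4-bit binary:
  8 → 1000
  2 → 0010
  1 → 0001
  6 → 0110
  1 → 0001
  6 → 0110
= 1000 0010 0001 0110 0001 0110


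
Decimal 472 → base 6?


Divide by 6 repeatedly:
472 ÷ 6 = 78 remainder 4
78 ÷ 6 = 13 remainder 0
13 ÷ 6 = 2 remainder 1
2 ÷ 6 = 0 remainder 2
Reading remainders bottom-up:
= 2104


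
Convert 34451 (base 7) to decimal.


Positional values (base 7):
  1 × 7^0 = 1 × 1 = 1
  5 × 7^1 = 5 × 7 = 35
  4 × 7^2 = 4 × 49 = 196
  4 × 7^3 = 4 × 343 = 1372
  3 × 7^4 = 3 × 2401 = 7203
Sum = 1 + 35 + 196 + 1372 + 7203
= 8807


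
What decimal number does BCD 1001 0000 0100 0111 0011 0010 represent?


Each 4-bit group → digit:
  1001 → 9
  0000 → 0
  0100 → 4
  0111 → 7
  0011 → 3
  0010 → 2
= 904732


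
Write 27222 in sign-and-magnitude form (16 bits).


Sign bit: 0 (positive)
Magnitude: 27222 = 110101001010110
= 0110101001010110


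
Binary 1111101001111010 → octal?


Group into 3-bit groups: 001111101001111010
  001 = 1
  111 = 7
  101 = 5
  001 = 1
  111 = 7
  010 = 2
= 0o175172


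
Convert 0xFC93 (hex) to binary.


Each hex digit → 4 binary bits:
  F = 1111
  C = 1100
  9 = 1001
  3 = 0011
Concatenate: 1111 1100 1001 0011
= 1111110010010011


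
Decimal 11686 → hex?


Divide by 16 repeatedly:
11686 ÷ 16 = 730 remainder 6 (6)
730 ÷ 16 = 45 remainder 10 (A)
45 ÷ 16 = 2 remainder 13 (D)
2 ÷ 16 = 0 remainder 2 (2)
Reading remainders bottom-up:
= 0x2DA6


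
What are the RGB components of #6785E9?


Hex: #6785E9
R = 67₁₆ = 103
G = 85₁₆ = 133
B = E9₁₆ = 233
= RGB(103, 133, 233)


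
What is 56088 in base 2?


Divide by 2 repeatedly:
56088 ÷ 2 = 28044 remainder 0
28044 ÷ 2 = 14022 remainder 0
14022 ÷ 2 = 7011 remainder 0
7011 ÷ 2 = 3505 remainder 1
3505 ÷ 2 = 1752 remainder 1
1752 ÷ 2 = 876 remainder 0
876 ÷ 2 = 438 remainder 0
438 ÷ 2 = 219 remainder 0
219 ÷ 2 = 109 remainder 1
109 ÷ 2 = 54 remainder 1
54 ÷ 2 = 27 remainder 0
27 ÷ 2 = 13 remainder 1
13 ÷ 2 = 6 remainder 1
6 ÷ 2 = 3 remainder 0
3 ÷ 2 = 1 remainder 1
1 ÷ 2 = 0 remainder 1
Reading remainders bottom-up:
= 1101101100011000


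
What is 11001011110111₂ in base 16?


Group into 4-bit nibbles: 0011001011110111
  0011 = 3
  0010 = 2
  1111 = F
  0111 = 7
= 0x32F7


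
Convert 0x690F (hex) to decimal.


Positional values:
Position 0: F × 16^0 = 15 × 1 = 15
Position 1: 0 × 16^1 = 0 × 16 = 0
Position 2: 9 × 16^2 = 9 × 256 = 2304
Position 3: 6 × 16^3 = 6 × 4096 = 24576
Sum = 15 + 0 + 2304 + 24576
= 26895


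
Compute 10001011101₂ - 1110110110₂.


Align and subtract column by column (LSB to MSB, borrowing when needed):
  10001011101
- 01110110110
  -----------
  col 0: (1 - 0 borrow-in) - 0 → 1 - 0 = 1, borrow out 0
  col 1: (0 - 0 borrow-in) - 1 → borrow from next column: (0+2) - 1 = 1, borrow out 1
  col 2: (1 - 1 borrow-in) - 1 → borrow from next column: (0+2) - 1 = 1, borrow out 1
  col 3: (1 - 1 borrow-in) - 0 → 0 - 0 = 0, borrow out 0
  col 4: (1 - 0 borrow-in) - 1 → 1 - 1 = 0, borrow out 0
  col 5: (0 - 0 borrow-in) - 1 → borrow from next column: (0+2) - 1 = 1, borrow out 1
  col 6: (1 - 1 borrow-in) - 0 → 0 - 0 = 0, borrow out 0
  col 7: (0 - 0 borrow-in) - 1 → borrow from next column: (0+2) - 1 = 1, borrow out 1
  col 8: (0 - 1 borrow-in) - 1 → borrow from next column: (-1+2) - 1 = 0, borrow out 1
  col 9: (0 - 1 borrow-in) - 1 → borrow from next column: (-1+2) - 1 = 0, borrow out 1
  col 10: (1 - 1 borrow-in) - 0 → 0 - 0 = 0, borrow out 0
Reading bits MSB→LSB: 00010100111
Strip leading zeros: 10100111
= 10100111


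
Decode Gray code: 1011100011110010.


Gray code: 1011100011110010
MSB stays the same: 1
Each subsequent bit = prev_binary XOR current_gray:
  B[1] = 1 XOR 0 = 1
  B[2] = 1 XOR 1 = 0
  B[3] = 0 XOR 1 = 1
  B[4] = 1 XOR 1 = 0
  B[5] = 0 XOR 0 = 0
  B[6] = 0 XOR 0 = 0
  B[7] = 0 XOR 0 = 0
  B[8] = 0 XOR 1 = 1
  B[9] = 1 XOR 1 = 0
  B[10] = 0 XOR 1 = 1
  B[11] = 1 XOR 1 = 0
  B[12] = 0 XOR 0 = 0
  B[13] = 0 XOR 0 = 0
  B[14] = 0 XOR 1 = 1
  B[15] = 1 XOR 0 = 1
= 1101000010100011 (53411 decimal)


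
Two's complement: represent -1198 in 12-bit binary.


Original: 010010101110
Step 1 - Invert all bits: 101101010001
Step 2 - Add 1: 101101010001 + 1
= 101101010010 (represents -1198)


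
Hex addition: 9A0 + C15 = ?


Align and add column by column (LSB to MSB, each column mod 16 with carry):
  09A0
+ 0C15
  ----
  col 0: 0(0) + 5(5) + 0 (carry in) = 5 → 5(5), carry out 0
  col 1: A(10) + 1(1) + 0 (carry in) = 11 → B(11), carry out 0
  col 2: 9(9) + C(12) + 0 (carry in) = 21 → 5(5), carry out 1
  col 3: 0(0) + 0(0) + 1 (carry in) = 1 → 1(1), carry out 0
Reading digits MSB→LSB: 15B5
Strip leading zeros: 15B5
= 0x15B5


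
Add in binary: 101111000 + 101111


Align and add column by column (LSB to MSB, carry propagating):
  0101111000
+ 0000101111
  ----------
  col 0: 0 + 1 + 0 (carry in) = 1 → bit 1, carry out 0
  col 1: 0 + 1 + 0 (carry in) = 1 → bit 1, carry out 0
  col 2: 0 + 1 + 0 (carry in) = 1 → bit 1, carry out 0
  col 3: 1 + 1 + 0 (carry in) = 2 → bit 0, carry out 1
  col 4: 1 + 0 + 1 (carry in) = 2 → bit 0, carry out 1
  col 5: 1 + 1 + 1 (carry in) = 3 → bit 1, carry out 1
  col 6: 1 + 0 + 1 (carry in) = 2 → bit 0, carry out 1
  col 7: 0 + 0 + 1 (carry in) = 1 → bit 1, carry out 0
  col 8: 1 + 0 + 0 (carry in) = 1 → bit 1, carry out 0
  col 9: 0 + 0 + 0 (carry in) = 0 → bit 0, carry out 0
Reading bits MSB→LSB: 0110100111
Strip leading zeros: 110100111
= 110100111


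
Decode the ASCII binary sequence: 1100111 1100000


Codes (binary): 1100111 1100000
Per-code ASCII lookup:
  1100111 = 103  (range 97-122: lowercase, 103 - 97 = 6) → 'g'
  1100000 = 96  (special character) → '`'
= 'g`'


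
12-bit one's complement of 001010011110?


Original: 001010011110
Invert all bits:
  bit 0: 0 → 1
  bit 1: 0 → 1
  bit 2: 1 → 0
  bit 3: 0 → 1
  bit 4: 1 → 0
  bit 5: 0 → 1
  bit 6: 0 → 1
  bit 7: 1 → 0
  bit 8: 1 → 0
  bit 9: 1 → 0
  bit 10: 1 → 0
  bit 11: 0 → 1
= 110101100001


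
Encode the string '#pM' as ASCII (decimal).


String: '#pM'  (3 characters)
Per-character ASCII lookup:
  '#': special character: '#' = 35
  'p': lowercase starts at 97: 'p' = 97 + 15 = 112
  'M': uppercase starts at 65: 'M' = 65 + 12 = 77
= 35 112 77


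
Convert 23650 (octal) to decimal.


Positional values:
Position 0: 0 × 8^0 = 0
Position 1: 5 × 8^1 = 40
Position 2: 6 × 8^2 = 384
Position 3: 3 × 8^3 = 1536
Position 4: 2 × 8^4 = 8192
Sum = 0 + 40 + 384 + 1536 + 8192
= 10152


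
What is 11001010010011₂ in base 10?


Positional values:
Bit 0: 1 × 2^0 = 1
Bit 1: 1 × 2^1 = 2
Bit 4: 1 × 2^4 = 16
Bit 7: 1 × 2^7 = 128
Bit 9: 1 × 2^9 = 512
Bit 12: 1 × 2^12 = 4096
Bit 13: 1 × 2^13 = 8192
Sum = 1 + 2 + 16 + 128 + 512 + 4096 + 8192
= 12947


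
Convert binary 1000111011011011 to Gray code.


Binary: 1000111011011011
Gray code: G = B XOR (B >> 1)
B >> 1 = 0100011101101101
1000111011011011 XOR 0100011101101101:
  1 XOR 0 = 1
  0 XOR 1 = 1
  0 XOR 0 = 0
  0 XOR 0 = 0
  1 XOR 0 = 1
  1 XOR 1 = 0
  1 XOR 1 = 0
  0 XOR 1 = 1
  1 XOR 0 = 1
  1 XOR 1 = 0
  0 XOR 1 = 1
  1 XOR 0 = 1
  1 XOR 1 = 0
  0 XOR 1 = 1
  1 XOR 0 = 1
  1 XOR 1 = 0
= 1100100110110110


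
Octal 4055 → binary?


Each octal digit → 3 binary bits:
  4 = 100
  0 = 000
  5 = 101
  5 = 101
Concatenate: 100 000 101 101
= 100000101101


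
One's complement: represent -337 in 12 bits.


Original: 000101010001
Invert all bits:
  bit 0: 0 → 1
  bit 1: 0 → 1
  bit 2: 0 → 1
  bit 3: 1 → 0
  bit 4: 0 → 1
  bit 5: 1 → 0
  bit 6: 0 → 1
  bit 7: 1 → 0
  bit 8: 0 → 1
  bit 9: 0 → 1
  bit 10: 0 → 1
  bit 11: 1 → 0
= 111010101110


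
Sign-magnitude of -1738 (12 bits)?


Sign bit: 1 (negative)
Magnitude: 1738 = 11011001010
= 111011001010


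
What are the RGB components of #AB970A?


Hex: #AB970A
R = AB₁₆ = 171
G = 97₁₆ = 151
B = 0A₁₆ = 10
= RGB(171, 151, 10)


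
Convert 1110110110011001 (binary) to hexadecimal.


Group into 4-bit nibbles: 1110110110011001
  1110 = E
  1101 = D
  1001 = 9
  1001 = 9
= 0xED99


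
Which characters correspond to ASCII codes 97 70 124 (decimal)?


Codes (decimal): 97 70 124
Per-code ASCII lookup:
  97  (range 97-122: lowercase, 97 - 97 = 0) → 'a'
  70  (range 65-90: uppercase, 70 - 65 = 5) → 'F'
  124  (special character) → '|'
= 'aF|'


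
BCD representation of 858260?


Each digit → 4-bit binary:
  8 → 1000
  5 → 0101
  8 → 1000
  2 → 0010
  6 → 0110
  0 → 0000
= 1000 0101 1000 0010 0110 0000


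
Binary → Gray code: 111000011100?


Binary: 111000011100
Gray code: G = B XOR (B >> 1)
B >> 1 = 011100001110
111000011100 XOR 011100001110:
  1 XOR 0 = 1
  1 XOR 1 = 0
  1 XOR 1 = 0
  0 XOR 1 = 1
  0 XOR 0 = 0
  0 XOR 0 = 0
  0 XOR 0 = 0
  1 XOR 0 = 1
  1 XOR 1 = 0
  1 XOR 1 = 0
  0 XOR 1 = 1
  0 XOR 0 = 0
= 100100010010


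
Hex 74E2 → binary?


Each hex digit → 4 binary bits:
  7 = 0111
  4 = 0100
  E = 1110
  2 = 0010
Concatenate: 0111 0100 1110 0010
= 0111010011100010


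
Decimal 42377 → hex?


Divide by 16 repeatedly:
42377 ÷ 16 = 2648 remainder 9 (9)
2648 ÷ 16 = 165 remainder 8 (8)
165 ÷ 16 = 10 remainder 5 (5)
10 ÷ 16 = 0 remainder 10 (A)
Reading remainders bottom-up:
= 0xA589


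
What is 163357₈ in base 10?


Positional values:
Position 0: 7 × 8^0 = 7
Position 1: 5 × 8^1 = 40
Position 2: 3 × 8^2 = 192
Position 3: 3 × 8^3 = 1536
Position 4: 6 × 8^4 = 24576
Position 5: 1 × 8^5 = 32768
Sum = 7 + 40 + 192 + 1536 + 24576 + 32768
= 59119


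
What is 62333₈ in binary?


Each octal digit → 3 binary bits:
  6 = 110
  2 = 010
  3 = 011
  3 = 011
  3 = 011
Concatenate: 110 010 011 011 011
= 110010011011011


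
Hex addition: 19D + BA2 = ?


Align and add column by column (LSB to MSB, each column mod 16 with carry):
  019D
+ 0BA2
  ----
  col 0: D(13) + 2(2) + 0 (carry in) = 15 → F(15), carry out 0
  col 1: 9(9) + A(10) + 0 (carry in) = 19 → 3(3), carry out 1
  col 2: 1(1) + B(11) + 1 (carry in) = 13 → D(13), carry out 0
  col 3: 0(0) + 0(0) + 0 (carry in) = 0 → 0(0), carry out 0
Reading digits MSB→LSB: 0D3F
Strip leading zeros: D3F
= 0xD3F


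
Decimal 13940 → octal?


Divide by 8 repeatedly:
13940 ÷ 8 = 1742 remainder 4
1742 ÷ 8 = 217 remainder 6
217 ÷ 8 = 27 remainder 1
27 ÷ 8 = 3 remainder 3
3 ÷ 8 = 0 remainder 3
Reading remainders bottom-up:
= 0o33164


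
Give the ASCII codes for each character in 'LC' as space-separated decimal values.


String: 'LC'  (2 characters)
Per-character ASCII lookup:
  'L': uppercase starts at 65: 'L' = 65 + 11 = 76
  'C': uppercase starts at 65: 'C' = 65 + 2 = 67
= 76 67


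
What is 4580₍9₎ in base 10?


Positional values (base 9):
  0 × 9^0 = 0 × 1 = 0
  8 × 9^1 = 8 × 9 = 72
  5 × 9^2 = 5 × 81 = 405
  4 × 9^3 = 4 × 729 = 2916
Sum = 0 + 72 + 405 + 2916
= 3393


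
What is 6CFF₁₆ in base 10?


Positional values:
Position 0: F × 16^0 = 15 × 1 = 15
Position 1: F × 16^1 = 15 × 16 = 240
Position 2: C × 16^2 = 12 × 256 = 3072
Position 3: 6 × 16^3 = 6 × 4096 = 24576
Sum = 15 + 240 + 3072 + 24576
= 27903


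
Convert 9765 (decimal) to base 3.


Divide by 3 repeatedly:
9765 ÷ 3 = 3255 remainder 0
3255 ÷ 3 = 1085 remainder 0
1085 ÷ 3 = 361 remainder 2
361 ÷ 3 = 120 remainder 1
120 ÷ 3 = 40 remainder 0
40 ÷ 3 = 13 remainder 1
13 ÷ 3 = 4 remainder 1
4 ÷ 3 = 1 remainder 1
1 ÷ 3 = 0 remainder 1
Reading remainders bottom-up:
= 111101200


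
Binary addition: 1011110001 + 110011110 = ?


Align and add column by column (LSB to MSB, carry propagating):
  01011110001
+ 00110011110
  -----------
  col 0: 1 + 0 + 0 (carry in) = 1 → bit 1, carry out 0
  col 1: 0 + 1 + 0 (carry in) = 1 → bit 1, carry out 0
  col 2: 0 + 1 + 0 (carry in) = 1 → bit 1, carry out 0
  col 3: 0 + 1 + 0 (carry in) = 1 → bit 1, carry out 0
  col 4: 1 + 1 + 0 (carry in) = 2 → bit 0, carry out 1
  col 5: 1 + 0 + 1 (carry in) = 2 → bit 0, carry out 1
  col 6: 1 + 0 + 1 (carry in) = 2 → bit 0, carry out 1
  col 7: 1 + 1 + 1 (carry in) = 3 → bit 1, carry out 1
  col 8: 0 + 1 + 1 (carry in) = 2 → bit 0, carry out 1
  col 9: 1 + 0 + 1 (carry in) = 2 → bit 0, carry out 1
  col 10: 0 + 0 + 1 (carry in) = 1 → bit 1, carry out 0
Reading bits MSB→LSB: 10010001111
Strip leading zeros: 10010001111
= 10010001111


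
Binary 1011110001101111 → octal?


Group into 3-bit groups: 001011110001101111
  001 = 1
  011 = 3
  110 = 6
  001 = 1
  101 = 5
  111 = 7
= 0o136157


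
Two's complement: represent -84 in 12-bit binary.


Original: 000001010100
Step 1 - Invert all bits: 111110101011
Step 2 - Add 1: 111110101011 + 1
= 111110101100 (represents -84)


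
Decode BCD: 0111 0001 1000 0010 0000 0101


Each 4-bit group → digit:
  0111 → 7
  0001 → 1
  1000 → 8
  0010 → 2
  0000 → 0
  0101 → 5
= 718205


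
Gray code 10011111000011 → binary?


Gray code: 10011111000011
MSB stays the same: 1
Each subsequent bit = prev_binary XOR current_gray:
  B[1] = 1 XOR 0 = 1
  B[2] = 1 XOR 0 = 1
  B[3] = 1 XOR 1 = 0
  B[4] = 0 XOR 1 = 1
  B[5] = 1 XOR 1 = 0
  B[6] = 0 XOR 1 = 1
  B[7] = 1 XOR 1 = 0
  B[8] = 0 XOR 0 = 0
  B[9] = 0 XOR 0 = 0
  B[10] = 0 XOR 0 = 0
  B[11] = 0 XOR 0 = 0
  B[12] = 0 XOR 1 = 1
  B[13] = 1 XOR 1 = 0
= 11101010000010 (14978 decimal)


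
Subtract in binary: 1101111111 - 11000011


Align and subtract column by column (LSB to MSB, borrowing when needed):
  1101111111
- 0011000011
  ----------
  col 0: (1 - 0 borrow-in) - 1 → 1 - 1 = 0, borrow out 0
  col 1: (1 - 0 borrow-in) - 1 → 1 - 1 = 0, borrow out 0
  col 2: (1 - 0 borrow-in) - 0 → 1 - 0 = 1, borrow out 0
  col 3: (1 - 0 borrow-in) - 0 → 1 - 0 = 1, borrow out 0
  col 4: (1 - 0 borrow-in) - 0 → 1 - 0 = 1, borrow out 0
  col 5: (1 - 0 borrow-in) - 0 → 1 - 0 = 1, borrow out 0
  col 6: (1 - 0 borrow-in) - 1 → 1 - 1 = 0, borrow out 0
  col 7: (0 - 0 borrow-in) - 1 → borrow from next column: (0+2) - 1 = 1, borrow out 1
  col 8: (1 - 1 borrow-in) - 0 → 0 - 0 = 0, borrow out 0
  col 9: (1 - 0 borrow-in) - 0 → 1 - 0 = 1, borrow out 0
Reading bits MSB→LSB: 1010111100
Strip leading zeros: 1010111100
= 1010111100


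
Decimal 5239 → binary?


Divide by 2 repeatedly:
5239 ÷ 2 = 2619 remainder 1
2619 ÷ 2 = 1309 remainder 1
1309 ÷ 2 = 654 remainder 1
654 ÷ 2 = 327 remainder 0
327 ÷ 2 = 163 remainder 1
163 ÷ 2 = 81 remainder 1
81 ÷ 2 = 40 remainder 1
40 ÷ 2 = 20 remainder 0
20 ÷ 2 = 10 remainder 0
10 ÷ 2 = 5 remainder 0
5 ÷ 2 = 2 remainder 1
2 ÷ 2 = 1 remainder 0
1 ÷ 2 = 0 remainder 1
Reading remainders bottom-up:
= 1010001110111


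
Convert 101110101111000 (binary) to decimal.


Positional values:
Bit 3: 1 × 2^3 = 8
Bit 4: 1 × 2^4 = 16
Bit 5: 1 × 2^5 = 32
Bit 6: 1 × 2^6 = 64
Bit 8: 1 × 2^8 = 256
Bit 10: 1 × 2^10 = 1024
Bit 11: 1 × 2^11 = 2048
Bit 12: 1 × 2^12 = 4096
Bit 14: 1 × 2^14 = 16384
Sum = 8 + 16 + 32 + 64 + 256 + 1024 + 2048 + 4096 + 16384
= 23928


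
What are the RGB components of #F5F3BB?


Hex: #F5F3BB
R = F5₁₆ = 245
G = F3₁₆ = 243
B = BB₁₆ = 187
= RGB(245, 243, 187)


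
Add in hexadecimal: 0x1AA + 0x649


Align and add column by column (LSB to MSB, each column mod 16 with carry):
  01AA
+ 0649
  ----
  col 0: A(10) + 9(9) + 0 (carry in) = 19 → 3(3), carry out 1
  col 1: A(10) + 4(4) + 1 (carry in) = 15 → F(15), carry out 0
  col 2: 1(1) + 6(6) + 0 (carry in) = 7 → 7(7), carry out 0
  col 3: 0(0) + 0(0) + 0 (carry in) = 0 → 0(0), carry out 0
Reading digits MSB→LSB: 07F3
Strip leading zeros: 7F3
= 0x7F3


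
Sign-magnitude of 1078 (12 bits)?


Sign bit: 0 (positive)
Magnitude: 1078 = 10000110110
= 010000110110


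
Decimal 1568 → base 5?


Divide by 5 repeatedly:
1568 ÷ 5 = 313 remainder 3
313 ÷ 5 = 62 remainder 3
62 ÷ 5 = 12 remainder 2
12 ÷ 5 = 2 remainder 2
2 ÷ 5 = 0 remainder 2
Reading remainders bottom-up:
= 22233


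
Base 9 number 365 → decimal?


Positional values (base 9):
  5 × 9^0 = 5 × 1 = 5
  6 × 9^1 = 6 × 9 = 54
  3 × 9^2 = 3 × 81 = 243
Sum = 5 + 54 + 243
= 302


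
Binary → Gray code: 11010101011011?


Binary: 11010101011011
Gray code: G = B XOR (B >> 1)
B >> 1 = 01101010101101
11010101011011 XOR 01101010101101:
  1 XOR 0 = 1
  1 XOR 1 = 0
  0 XOR 1 = 1
  1 XOR 0 = 1
  0 XOR 1 = 1
  1 XOR 0 = 1
  0 XOR 1 = 1
  1 XOR 0 = 1
  0 XOR 1 = 1
  1 XOR 0 = 1
  1 XOR 1 = 0
  0 XOR 1 = 1
  1 XOR 0 = 1
  1 XOR 1 = 0
= 10111111110110


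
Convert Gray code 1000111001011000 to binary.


Gray code: 1000111001011000
MSB stays the same: 1
Each subsequent bit = prev_binary XOR current_gray:
  B[1] = 1 XOR 0 = 1
  B[2] = 1 XOR 0 = 1
  B[3] = 1 XOR 0 = 1
  B[4] = 1 XOR 1 = 0
  B[5] = 0 XOR 1 = 1
  B[6] = 1 XOR 1 = 0
  B[7] = 0 XOR 0 = 0
  B[8] = 0 XOR 0 = 0
  B[9] = 0 XOR 1 = 1
  B[10] = 1 XOR 0 = 1
  B[11] = 1 XOR 1 = 0
  B[12] = 0 XOR 1 = 1
  B[13] = 1 XOR 0 = 1
  B[14] = 1 XOR 0 = 1
  B[15] = 1 XOR 0 = 1
= 1111010001101111 (62575 decimal)


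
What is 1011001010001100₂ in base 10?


Positional values:
Bit 2: 1 × 2^2 = 4
Bit 3: 1 × 2^3 = 8
Bit 7: 1 × 2^7 = 128
Bit 9: 1 × 2^9 = 512
Bit 12: 1 × 2^12 = 4096
Bit 13: 1 × 2^13 = 8192
Bit 15: 1 × 2^15 = 32768
Sum = 4 + 8 + 128 + 512 + 4096 + 8192 + 32768
= 45708


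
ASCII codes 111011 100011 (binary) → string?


Codes (binary): 111011 100011
Per-code ASCII lookup:
  111011 = 59  (special character) → ';'
  100011 = 35  (special character) → '#'
= ';#'


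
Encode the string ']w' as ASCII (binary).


String: ']w'  (2 characters)
Per-character ASCII lookup:
  ']': special character: ']' = 93 → 1011101
  'w': lowercase starts at 97: 'w' = 97 + 22 = 119 → 1110111
= 1011101 1110111


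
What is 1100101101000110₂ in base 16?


Group into 4-bit nibbles: 1100101101000110
  1100 = C
  1011 = B
  0100 = 4
  0110 = 6
= 0xCB46


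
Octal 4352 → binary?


Each octal digit → 3 binary bits:
  4 = 100
  3 = 011
  5 = 101
  2 = 010
Concatenate: 100 011 101 010
= 100011101010


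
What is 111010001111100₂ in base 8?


Group into 3-bit groups: 111010001111100
  111 = 7
  010 = 2
  001 = 1
  111 = 7
  100 = 4
= 0o72174


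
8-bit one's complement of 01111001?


Original: 01111001
Invert all bits:
  bit 0: 0 → 1
  bit 1: 1 → 0
  bit 2: 1 → 0
  bit 3: 1 → 0
  bit 4: 1 → 0
  bit 5: 0 → 1
  bit 6: 0 → 1
  bit 7: 1 → 0
= 10000110


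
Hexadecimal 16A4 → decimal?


Positional values:
Position 0: 4 × 16^0 = 4 × 1 = 4
Position 1: A × 16^1 = 10 × 16 = 160
Position 2: 6 × 16^2 = 6 × 256 = 1536
Position 3: 1 × 16^3 = 1 × 4096 = 4096
Sum = 4 + 160 + 1536 + 4096
= 5796


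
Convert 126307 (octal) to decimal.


Positional values:
Position 0: 7 × 8^0 = 7
Position 1: 0 × 8^1 = 0
Position 2: 3 × 8^2 = 192
Position 3: 6 × 8^3 = 3072
Position 4: 2 × 8^4 = 8192
Position 5: 1 × 8^5 = 32768
Sum = 7 + 0 + 192 + 3072 + 8192 + 32768
= 44231


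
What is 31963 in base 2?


Divide by 2 repeatedly:
31963 ÷ 2 = 15981 remainder 1
15981 ÷ 2 = 7990 remainder 1
7990 ÷ 2 = 3995 remainder 0
3995 ÷ 2 = 1997 remainder 1
1997 ÷ 2 = 998 remainder 1
998 ÷ 2 = 499 remainder 0
499 ÷ 2 = 249 remainder 1
249 ÷ 2 = 124 remainder 1
124 ÷ 2 = 62 remainder 0
62 ÷ 2 = 31 remainder 0
31 ÷ 2 = 15 remainder 1
15 ÷ 2 = 7 remainder 1
7 ÷ 2 = 3 remainder 1
3 ÷ 2 = 1 remainder 1
1 ÷ 2 = 0 remainder 1
Reading remainders bottom-up:
= 111110011011011


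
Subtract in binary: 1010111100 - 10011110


Align and subtract column by column (LSB to MSB, borrowing when needed):
  1010111100
- 0010011110
  ----------
  col 0: (0 - 0 borrow-in) - 0 → 0 - 0 = 0, borrow out 0
  col 1: (0 - 0 borrow-in) - 1 → borrow from next column: (0+2) - 1 = 1, borrow out 1
  col 2: (1 - 1 borrow-in) - 1 → borrow from next column: (0+2) - 1 = 1, borrow out 1
  col 3: (1 - 1 borrow-in) - 1 → borrow from next column: (0+2) - 1 = 1, borrow out 1
  col 4: (1 - 1 borrow-in) - 1 → borrow from next column: (0+2) - 1 = 1, borrow out 1
  col 5: (1 - 1 borrow-in) - 0 → 0 - 0 = 0, borrow out 0
  col 6: (0 - 0 borrow-in) - 0 → 0 - 0 = 0, borrow out 0
  col 7: (1 - 0 borrow-in) - 1 → 1 - 1 = 0, borrow out 0
  col 8: (0 - 0 borrow-in) - 0 → 0 - 0 = 0, borrow out 0
  col 9: (1 - 0 borrow-in) - 0 → 1 - 0 = 1, borrow out 0
Reading bits MSB→LSB: 1000011110
Strip leading zeros: 1000011110
= 1000011110


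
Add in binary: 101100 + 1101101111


Align and add column by column (LSB to MSB, carry propagating):
  00000101100
+ 01101101111
  -----------
  col 0: 0 + 1 + 0 (carry in) = 1 → bit 1, carry out 0
  col 1: 0 + 1 + 0 (carry in) = 1 → bit 1, carry out 0
  col 2: 1 + 1 + 0 (carry in) = 2 → bit 0, carry out 1
  col 3: 1 + 1 + 1 (carry in) = 3 → bit 1, carry out 1
  col 4: 0 + 0 + 1 (carry in) = 1 → bit 1, carry out 0
  col 5: 1 + 1 + 0 (carry in) = 2 → bit 0, carry out 1
  col 6: 0 + 1 + 1 (carry in) = 2 → bit 0, carry out 1
  col 7: 0 + 0 + 1 (carry in) = 1 → bit 1, carry out 0
  col 8: 0 + 1 + 0 (carry in) = 1 → bit 1, carry out 0
  col 9: 0 + 1 + 0 (carry in) = 1 → bit 1, carry out 0
  col 10: 0 + 0 + 0 (carry in) = 0 → bit 0, carry out 0
Reading bits MSB→LSB: 01110011011
Strip leading zeros: 1110011011
= 1110011011


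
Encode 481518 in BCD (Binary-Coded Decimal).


Each digit → 4-bit binary:
  4 → 0100
  8 → 1000
  1 → 0001
  5 → 0101
  1 → 0001
  8 → 1000
= 0100 1000 0001 0101 0001 1000


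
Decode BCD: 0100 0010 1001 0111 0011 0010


Each 4-bit group → digit:
  0100 → 4
  0010 → 2
  1001 → 9
  0111 → 7
  0011 → 3
  0010 → 2
= 429732


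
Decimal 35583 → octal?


Divide by 8 repeatedly:
35583 ÷ 8 = 4447 remainder 7
4447 ÷ 8 = 555 remainder 7
555 ÷ 8 = 69 remainder 3
69 ÷ 8 = 8 remainder 5
8 ÷ 8 = 1 remainder 0
1 ÷ 8 = 0 remainder 1
Reading remainders bottom-up:
= 0o105377


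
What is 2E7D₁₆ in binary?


Each hex digit → 4 binary bits:
  2 = 0010
  E = 1110
  7 = 0111
  D = 1101
Concatenate: 0010 1110 0111 1101
= 0010111001111101


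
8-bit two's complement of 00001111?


Original: 00001111
Step 1 - Invert all bits: 11110000
Step 2 - Add 1: 11110000 + 1
= 11110001 (represents -15)


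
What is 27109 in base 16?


Divide by 16 repeatedly:
27109 ÷ 16 = 1694 remainder 5 (5)
1694 ÷ 16 = 105 remainder 14 (E)
105 ÷ 16 = 6 remainder 9 (9)
6 ÷ 16 = 0 remainder 6 (6)
Reading remainders bottom-up:
= 0x69E5


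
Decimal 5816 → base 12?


Divide by 12 repeatedly:
5816 ÷ 12 = 484 remainder 8
484 ÷ 12 = 40 remainder 4
40 ÷ 12 = 3 remainder 4
3 ÷ 12 = 0 remainder 3
Reading remainders bottom-up:
= 3448


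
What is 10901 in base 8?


Divide by 8 repeatedly:
10901 ÷ 8 = 1362 remainder 5
1362 ÷ 8 = 170 remainder 2
170 ÷ 8 = 21 remainder 2
21 ÷ 8 = 2 remainder 5
2 ÷ 8 = 0 remainder 2
Reading remainders bottom-up:
= 0o25225


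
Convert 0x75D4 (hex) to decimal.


Positional values:
Position 0: 4 × 16^0 = 4 × 1 = 4
Position 1: D × 16^1 = 13 × 16 = 208
Position 2: 5 × 16^2 = 5 × 256 = 1280
Position 3: 7 × 16^3 = 7 × 4096 = 28672
Sum = 4 + 208 + 1280 + 28672
= 30164


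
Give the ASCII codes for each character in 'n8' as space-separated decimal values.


String: 'n8'  (2 characters)
Per-character ASCII lookup:
  'n': lowercase starts at 97: 'n' = 97 + 13 = 110
  '8': digits start at 48: '8' = 48 + 8 = 56
= 110 56


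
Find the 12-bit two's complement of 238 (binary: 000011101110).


Original: 000011101110
Step 1 - Invert all bits: 111100010001
Step 2 - Add 1: 111100010001 + 1
= 111100010010 (represents -238)


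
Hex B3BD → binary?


Each hex digit → 4 binary bits:
  B = 1011
  3 = 0011
  B = 1011
  D = 1101
Concatenate: 1011 0011 1011 1101
= 1011001110111101


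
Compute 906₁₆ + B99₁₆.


Align and add column by column (LSB to MSB, each column mod 16 with carry):
  0906
+ 0B99
  ----
  col 0: 6(6) + 9(9) + 0 (carry in) = 15 → F(15), carry out 0
  col 1: 0(0) + 9(9) + 0 (carry in) = 9 → 9(9), carry out 0
  col 2: 9(9) + B(11) + 0 (carry in) = 20 → 4(4), carry out 1
  col 3: 0(0) + 0(0) + 1 (carry in) = 1 → 1(1), carry out 0
Reading digits MSB→LSB: 149F
Strip leading zeros: 149F
= 0x149F


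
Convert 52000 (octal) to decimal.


Positional values:
Position 0: 0 × 8^0 = 0
Position 1: 0 × 8^1 = 0
Position 2: 0 × 8^2 = 0
Position 3: 2 × 8^3 = 1024
Position 4: 5 × 8^4 = 20480
Sum = 0 + 0 + 0 + 1024 + 20480
= 21504


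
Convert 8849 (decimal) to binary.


Divide by 2 repeatedly:
8849 ÷ 2 = 4424 remainder 1
4424 ÷ 2 = 2212 remainder 0
2212 ÷ 2 = 1106 remainder 0
1106 ÷ 2 = 553 remainder 0
553 ÷ 2 = 276 remainder 1
276 ÷ 2 = 138 remainder 0
138 ÷ 2 = 69 remainder 0
69 ÷ 2 = 34 remainder 1
34 ÷ 2 = 17 remainder 0
17 ÷ 2 = 8 remainder 1
8 ÷ 2 = 4 remainder 0
4 ÷ 2 = 2 remainder 0
2 ÷ 2 = 1 remainder 0
1 ÷ 2 = 0 remainder 1
Reading remainders bottom-up:
= 10001010010001


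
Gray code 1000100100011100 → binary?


Gray code: 1000100100011100
MSB stays the same: 1
Each subsequent bit = prev_binary XOR current_gray:
  B[1] = 1 XOR 0 = 1
  B[2] = 1 XOR 0 = 1
  B[3] = 1 XOR 0 = 1
  B[4] = 1 XOR 1 = 0
  B[5] = 0 XOR 0 = 0
  B[6] = 0 XOR 0 = 0
  B[7] = 0 XOR 1 = 1
  B[8] = 1 XOR 0 = 1
  B[9] = 1 XOR 0 = 1
  B[10] = 1 XOR 0 = 1
  B[11] = 1 XOR 1 = 0
  B[12] = 0 XOR 1 = 1
  B[13] = 1 XOR 1 = 0
  B[14] = 0 XOR 0 = 0
  B[15] = 0 XOR 0 = 0
= 1111000111101000 (61928 decimal)


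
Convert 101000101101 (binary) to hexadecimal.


Group into 4-bit nibbles: 101000101101
  1010 = A
  0010 = 2
  1101 = D
= 0xA2D


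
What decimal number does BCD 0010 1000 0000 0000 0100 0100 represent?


Each 4-bit group → digit:
  0010 → 2
  1000 → 8
  0000 → 0
  0000 → 0
  0100 → 4
  0100 → 4
= 280044


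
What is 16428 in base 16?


Divide by 16 repeatedly:
16428 ÷ 16 = 1026 remainder 12 (C)
1026 ÷ 16 = 64 remainder 2 (2)
64 ÷ 16 = 4 remainder 0 (0)
4 ÷ 16 = 0 remainder 4 (4)
Reading remainders bottom-up:
= 0x402C


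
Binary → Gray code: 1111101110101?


Binary: 1111101110101
Gray code: G = B XOR (B >> 1)
B >> 1 = 0111110111010
1111101110101 XOR 0111110111010:
  1 XOR 0 = 1
  1 XOR 1 = 0
  1 XOR 1 = 0
  1 XOR 1 = 0
  1 XOR 1 = 0
  0 XOR 1 = 1
  1 XOR 0 = 1
  1 XOR 1 = 0
  1 XOR 1 = 0
  0 XOR 1 = 1
  1 XOR 0 = 1
  0 XOR 1 = 1
  1 XOR 0 = 1
= 1000011001111


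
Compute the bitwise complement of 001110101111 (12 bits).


Original: 001110101111
Invert all bits:
  bit 0: 0 → 1
  bit 1: 0 → 1
  bit 2: 1 → 0
  bit 3: 1 → 0
  bit 4: 1 → 0
  bit 5: 0 → 1
  bit 6: 1 → 0
  bit 7: 0 → 1
  bit 8: 1 → 0
  bit 9: 1 → 0
  bit 10: 1 → 0
  bit 11: 1 → 0
= 110001010000


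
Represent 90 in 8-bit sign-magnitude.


Sign bit: 0 (positive)
Magnitude: 90 = 1011010
= 01011010


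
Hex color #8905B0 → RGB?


Hex: #8905B0
R = 89₁₆ = 137
G = 05₁₆ = 5
B = B0₁₆ = 176
= RGB(137, 5, 176)


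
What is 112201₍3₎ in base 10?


Positional values (base 3):
  1 × 3^0 = 1 × 1 = 1
  0 × 3^1 = 0 × 3 = 0
  2 × 3^2 = 2 × 9 = 18
  2 × 3^3 = 2 × 27 = 54
  1 × 3^4 = 1 × 81 = 81
  1 × 3^5 = 1 × 243 = 243
Sum = 1 + 0 + 18 + 54 + 81 + 243
= 397


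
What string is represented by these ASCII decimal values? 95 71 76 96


Codes (decimal): 95 71 76 96
Per-code ASCII lookup:
  95  (special character) → '_'
  71  (range 65-90: uppercase, 71 - 65 = 6) → 'G'
  76  (range 65-90: uppercase, 76 - 65 = 11) → 'L'
  96  (special character) → '`'
= '_GL`'


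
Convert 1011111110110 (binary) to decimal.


Positional values:
Bit 1: 1 × 2^1 = 2
Bit 2: 1 × 2^2 = 4
Bit 4: 1 × 2^4 = 16
Bit 5: 1 × 2^5 = 32
Bit 6: 1 × 2^6 = 64
Bit 7: 1 × 2^7 = 128
Bit 8: 1 × 2^8 = 256
Bit 9: 1 × 2^9 = 512
Bit 10: 1 × 2^10 = 1024
Bit 12: 1 × 2^12 = 4096
Sum = 2 + 4 + 16 + 32 + 64 + 128 + 256 + 512 + 1024 + 4096
= 6134


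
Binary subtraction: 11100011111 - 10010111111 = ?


Align and subtract column by column (LSB to MSB, borrowing when needed):
  11100011111
- 10010111111
  -----------
  col 0: (1 - 0 borrow-in) - 1 → 1 - 1 = 0, borrow out 0
  col 1: (1 - 0 borrow-in) - 1 → 1 - 1 = 0, borrow out 0
  col 2: (1 - 0 borrow-in) - 1 → 1 - 1 = 0, borrow out 0
  col 3: (1 - 0 borrow-in) - 1 → 1 - 1 = 0, borrow out 0
  col 4: (1 - 0 borrow-in) - 1 → 1 - 1 = 0, borrow out 0
  col 5: (0 - 0 borrow-in) - 1 → borrow from next column: (0+2) - 1 = 1, borrow out 1
  col 6: (0 - 1 borrow-in) - 0 → borrow from next column: (-1+2) - 0 = 1, borrow out 1
  col 7: (0 - 1 borrow-in) - 1 → borrow from next column: (-1+2) - 1 = 0, borrow out 1
  col 8: (1 - 1 borrow-in) - 0 → 0 - 0 = 0, borrow out 0
  col 9: (1 - 0 borrow-in) - 0 → 1 - 0 = 1, borrow out 0
  col 10: (1 - 0 borrow-in) - 1 → 1 - 1 = 0, borrow out 0
Reading bits MSB→LSB: 01001100000
Strip leading zeros: 1001100000
= 1001100000


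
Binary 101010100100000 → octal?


Group into 3-bit groups: 101010100100000
  101 = 5
  010 = 2
  100 = 4
  100 = 4
  000 = 0
= 0o52440


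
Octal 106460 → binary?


Each octal digit → 3 binary bits:
  1 = 001
  0 = 000
  6 = 110
  4 = 100
  6 = 110
  0 = 000
Concatenate: 001 000 110 100 110 000
= 001000110100110000


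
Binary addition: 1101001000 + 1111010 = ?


Align and add column by column (LSB to MSB, carry propagating):
  01101001000
+ 00001111010
  -----------
  col 0: 0 + 0 + 0 (carry in) = 0 → bit 0, carry out 0
  col 1: 0 + 1 + 0 (carry in) = 1 → bit 1, carry out 0
  col 2: 0 + 0 + 0 (carry in) = 0 → bit 0, carry out 0
  col 3: 1 + 1 + 0 (carry in) = 2 → bit 0, carry out 1
  col 4: 0 + 1 + 1 (carry in) = 2 → bit 0, carry out 1
  col 5: 0 + 1 + 1 (carry in) = 2 → bit 0, carry out 1
  col 6: 1 + 1 + 1 (carry in) = 3 → bit 1, carry out 1
  col 7: 0 + 0 + 1 (carry in) = 1 → bit 1, carry out 0
  col 8: 1 + 0 + 0 (carry in) = 1 → bit 1, carry out 0
  col 9: 1 + 0 + 0 (carry in) = 1 → bit 1, carry out 0
  col 10: 0 + 0 + 0 (carry in) = 0 → bit 0, carry out 0
Reading bits MSB→LSB: 01111000010
Strip leading zeros: 1111000010
= 1111000010


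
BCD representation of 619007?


Each digit → 4-bit binary:
  6 → 0110
  1 → 0001
  9 → 1001
  0 → 0000
  0 → 0000
  7 → 0111
= 0110 0001 1001 0000 0000 0111


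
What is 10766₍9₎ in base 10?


Positional values (base 9):
  6 × 9^0 = 6 × 1 = 6
  6 × 9^1 = 6 × 9 = 54
  7 × 9^2 = 7 × 81 = 567
  0 × 9^3 = 0 × 729 = 0
  1 × 9^4 = 1 × 6561 = 6561
Sum = 6 + 54 + 567 + 0 + 6561
= 7188


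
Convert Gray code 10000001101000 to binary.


Gray code: 10000001101000
MSB stays the same: 1
Each subsequent bit = prev_binary XOR current_gray:
  B[1] = 1 XOR 0 = 1
  B[2] = 1 XOR 0 = 1
  B[3] = 1 XOR 0 = 1
  B[4] = 1 XOR 0 = 1
  B[5] = 1 XOR 0 = 1
  B[6] = 1 XOR 0 = 1
  B[7] = 1 XOR 1 = 0
  B[8] = 0 XOR 1 = 1
  B[9] = 1 XOR 0 = 1
  B[10] = 1 XOR 1 = 0
  B[11] = 0 XOR 0 = 0
  B[12] = 0 XOR 0 = 0
  B[13] = 0 XOR 0 = 0
= 11111110110000 (16304 decimal)


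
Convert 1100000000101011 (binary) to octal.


Group into 3-bit groups: 001100000000101011
  001 = 1
  100 = 4
  000 = 0
  000 = 0
  101 = 5
  011 = 3
= 0o140053


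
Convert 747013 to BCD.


Each digit → 4-bit binary:
  7 → 0111
  4 → 0100
  7 → 0111
  0 → 0000
  1 → 0001
  3 → 0011
= 0111 0100 0111 0000 0001 0011


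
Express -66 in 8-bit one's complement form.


Original: 01000010
Invert all bits:
  bit 0: 0 → 1
  bit 1: 1 → 0
  bit 2: 0 → 1
  bit 3: 0 → 1
  bit 4: 0 → 1
  bit 5: 0 → 1
  bit 6: 1 → 0
  bit 7: 0 → 1
= 10111101


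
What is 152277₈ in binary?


Each octal digit → 3 binary bits:
  1 = 001
  5 = 101
  2 = 010
  2 = 010
  7 = 111
  7 = 111
Concatenate: 001 101 010 010 111 111
= 001101010010111111


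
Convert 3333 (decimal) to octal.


Divide by 8 repeatedly:
3333 ÷ 8 = 416 remainder 5
416 ÷ 8 = 52 remainder 0
52 ÷ 8 = 6 remainder 4
6 ÷ 8 = 0 remainder 6
Reading remainders bottom-up:
= 0o6405


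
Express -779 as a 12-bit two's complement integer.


Original: 001100001011
Step 1 - Invert all bits: 110011110100
Step 2 - Add 1: 110011110100 + 1
= 110011110101 (represents -779)


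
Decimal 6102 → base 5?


Divide by 5 repeatedly:
6102 ÷ 5 = 1220 remainder 2
1220 ÷ 5 = 244 remainder 0
244 ÷ 5 = 48 remainder 4
48 ÷ 5 = 9 remainder 3
9 ÷ 5 = 1 remainder 4
1 ÷ 5 = 0 remainder 1
Reading remainders bottom-up:
= 143402


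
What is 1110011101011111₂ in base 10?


Positional values:
Bit 0: 1 × 2^0 = 1
Bit 1: 1 × 2^1 = 2
Bit 2: 1 × 2^2 = 4
Bit 3: 1 × 2^3 = 8
Bit 4: 1 × 2^4 = 16
Bit 6: 1 × 2^6 = 64
Bit 8: 1 × 2^8 = 256
Bit 9: 1 × 2^9 = 512
Bit 10: 1 × 2^10 = 1024
Bit 13: 1 × 2^13 = 8192
Bit 14: 1 × 2^14 = 16384
Bit 15: 1 × 2^15 = 32768
Sum = 1 + 2 + 4 + 8 + 16 + 64 + 256 + 512 + 1024 + 8192 + 16384 + 32768
= 59231


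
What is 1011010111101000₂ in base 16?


Group into 4-bit nibbles: 1011010111101000
  1011 = B
  0101 = 5
  1110 = E
  1000 = 8
= 0xB5E8


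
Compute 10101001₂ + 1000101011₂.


Align and add column by column (LSB to MSB, carry propagating):
  00010101001
+ 01000101011
  -----------
  col 0: 1 + 1 + 0 (carry in) = 2 → bit 0, carry out 1
  col 1: 0 + 1 + 1 (carry in) = 2 → bit 0, carry out 1
  col 2: 0 + 0 + 1 (carry in) = 1 → bit 1, carry out 0
  col 3: 1 + 1 + 0 (carry in) = 2 → bit 0, carry out 1
  col 4: 0 + 0 + 1 (carry in) = 1 → bit 1, carry out 0
  col 5: 1 + 1 + 0 (carry in) = 2 → bit 0, carry out 1
  col 6: 0 + 0 + 1 (carry in) = 1 → bit 1, carry out 0
  col 7: 1 + 0 + 0 (carry in) = 1 → bit 1, carry out 0
  col 8: 0 + 0 + 0 (carry in) = 0 → bit 0, carry out 0
  col 9: 0 + 1 + 0 (carry in) = 1 → bit 1, carry out 0
  col 10: 0 + 0 + 0 (carry in) = 0 → bit 0, carry out 0
Reading bits MSB→LSB: 01011010100
Strip leading zeros: 1011010100
= 1011010100


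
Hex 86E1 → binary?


Each hex digit → 4 binary bits:
  8 = 1000
  6 = 0110
  E = 1110
  1 = 0001
Concatenate: 1000 0110 1110 0001
= 1000011011100001


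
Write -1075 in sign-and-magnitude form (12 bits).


Sign bit: 1 (negative)
Magnitude: 1075 = 10000110011
= 110000110011


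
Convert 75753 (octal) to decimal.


Positional values:
Position 0: 3 × 8^0 = 3
Position 1: 5 × 8^1 = 40
Position 2: 7 × 8^2 = 448
Position 3: 5 × 8^3 = 2560
Position 4: 7 × 8^4 = 28672
Sum = 3 + 40 + 448 + 2560 + 28672
= 31723
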